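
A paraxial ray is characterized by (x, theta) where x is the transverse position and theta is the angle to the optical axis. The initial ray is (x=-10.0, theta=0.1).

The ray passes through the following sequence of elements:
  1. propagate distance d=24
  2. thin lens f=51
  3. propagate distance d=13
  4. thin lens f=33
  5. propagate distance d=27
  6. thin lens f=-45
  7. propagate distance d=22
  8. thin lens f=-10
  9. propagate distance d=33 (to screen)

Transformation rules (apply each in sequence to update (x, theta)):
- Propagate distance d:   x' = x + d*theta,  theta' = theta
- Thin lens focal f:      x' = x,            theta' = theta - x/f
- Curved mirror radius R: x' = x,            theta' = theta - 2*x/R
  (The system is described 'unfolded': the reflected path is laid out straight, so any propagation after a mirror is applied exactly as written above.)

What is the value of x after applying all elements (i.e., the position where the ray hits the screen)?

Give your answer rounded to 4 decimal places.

Initial: x=-10.0000 theta=0.1000
After 1 (propagate distance d=24): x=-7.6000 theta=0.1000
After 2 (thin lens f=51): x=-7.6000 theta=127/510 (≈0.2490)
After 3 (propagate distance d=13): x=-445/102 (≈-4.3627) theta=127/510 (≈0.2490)
After 4 (thin lens f=33): x=-445/102 (≈-4.3627) theta=3208/8415 (≈0.3812)
After 5 (propagate distance d=27): x=1957/330 (≈5.9303) theta=3208/8415 (≈0.3812)
After 6 (thin lens f=-45): x=1957/330 (≈5.9303) theta=129509/252450 (≈0.5130)
After 7 (propagate distance d=22): x=4346303/252450 (≈17.2165) theta=129509/252450 (≈0.5130)
After 8 (thin lens f=-10): x=4346303/252450 (≈17.2165) theta=5641393/2524500 (≈2.2347)
After 9 (propagate distance d=33 (to screen)): x=229628999/2524500 (≈90.9602) theta=5641393/2524500 (≈2.2347)
Rounded to 4 decimal places: x = 90.9602

Answer: 90.9602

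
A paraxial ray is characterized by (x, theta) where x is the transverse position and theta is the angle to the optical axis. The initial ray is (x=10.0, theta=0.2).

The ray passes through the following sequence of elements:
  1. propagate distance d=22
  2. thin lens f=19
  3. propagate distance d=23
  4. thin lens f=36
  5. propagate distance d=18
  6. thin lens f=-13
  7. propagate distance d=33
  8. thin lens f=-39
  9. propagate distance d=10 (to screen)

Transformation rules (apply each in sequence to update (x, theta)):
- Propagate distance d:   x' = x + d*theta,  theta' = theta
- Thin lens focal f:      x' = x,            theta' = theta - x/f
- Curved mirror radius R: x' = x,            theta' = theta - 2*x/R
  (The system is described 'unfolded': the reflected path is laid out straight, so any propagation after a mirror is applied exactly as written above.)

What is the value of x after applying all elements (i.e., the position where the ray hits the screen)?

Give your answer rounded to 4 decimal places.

Answer: -79.2320

Derivation:
Initial: x=10.0000 theta=0.2000
After 1 (propagate distance d=22): x=14.4000 theta=0.2000
After 2 (thin lens f=19): x=14.4000 theta=-53/95 (≈-0.5579)
After 3 (propagate distance d=23): x=149/95 (≈1.5684) theta=-53/95 (≈-0.5579)
After 4 (thin lens f=36): x=149/95 (≈1.5684) theta=-2057/3420 (≈-0.6015)
After 5 (propagate distance d=18): x=-1759/190 (≈-9.2579) theta=-2057/3420 (≈-0.6015)
After 6 (thin lens f=-13): x=-1759/190 (≈-9.2579) theta=-58403/44460 (≈-1.3136)
After 7 (propagate distance d=33): x=-155927/2964 (≈-52.6070) theta=-58403/44460 (≈-1.3136)
After 8 (thin lens f=-39): x=-155927/2964 (≈-52.6070) theta=-85493/32110 (≈-2.6625)
After 9 (propagate distance d=10 (to screen)): x=-3052967/38532 (≈-79.2320) theta=-85493/32110 (≈-2.6625)
Rounded to 4 decimal places: x = -79.2320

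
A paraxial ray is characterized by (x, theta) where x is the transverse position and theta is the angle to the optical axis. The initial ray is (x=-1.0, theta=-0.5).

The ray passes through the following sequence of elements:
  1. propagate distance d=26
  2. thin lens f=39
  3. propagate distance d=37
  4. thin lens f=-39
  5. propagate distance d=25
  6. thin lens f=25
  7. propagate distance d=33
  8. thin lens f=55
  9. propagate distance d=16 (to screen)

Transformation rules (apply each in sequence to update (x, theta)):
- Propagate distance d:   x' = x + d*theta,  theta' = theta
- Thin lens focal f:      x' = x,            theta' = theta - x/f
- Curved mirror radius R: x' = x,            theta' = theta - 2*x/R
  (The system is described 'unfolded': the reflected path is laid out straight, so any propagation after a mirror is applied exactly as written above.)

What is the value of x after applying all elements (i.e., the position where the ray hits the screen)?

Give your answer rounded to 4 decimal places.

Answer: 5.4248

Derivation:
Initial: x=-1.0000 theta=-0.5000
After 1 (propagate distance d=26): x=-14.0000 theta=-0.5000
After 2 (thin lens f=39): x=-14.0000 theta=-11/78 (≈-0.1410)
After 3 (propagate distance d=37): x=-1499/78 (≈-19.2179) theta=-11/78 (≈-0.1410)
After 4 (thin lens f=-39): x=-1499/78 (≈-19.2179) theta=-964/1521 (≈-0.6338)
After 5 (propagate distance d=25): x=-106661/3042 (≈-35.0628) theta=-964/1521 (≈-0.6338)
After 6 (thin lens f=25): x=-106661/3042 (≈-35.0628) theta=1499/1950 (≈0.7687)
After 7 (propagate distance d=33): x=-368656/38025 (≈-9.6951) theta=1499/1950 (≈0.7687)
After 8 (thin lens f=55): x=-368656/38025 (≈-9.6951) theta=3952667/4182750 (≈0.9450)
After 9 (propagate distance d=16 (to screen)): x=96968/17875 (≈5.4248) theta=3952667/4182750 (≈0.9450)
Rounded to 4 decimal places: x = 5.4248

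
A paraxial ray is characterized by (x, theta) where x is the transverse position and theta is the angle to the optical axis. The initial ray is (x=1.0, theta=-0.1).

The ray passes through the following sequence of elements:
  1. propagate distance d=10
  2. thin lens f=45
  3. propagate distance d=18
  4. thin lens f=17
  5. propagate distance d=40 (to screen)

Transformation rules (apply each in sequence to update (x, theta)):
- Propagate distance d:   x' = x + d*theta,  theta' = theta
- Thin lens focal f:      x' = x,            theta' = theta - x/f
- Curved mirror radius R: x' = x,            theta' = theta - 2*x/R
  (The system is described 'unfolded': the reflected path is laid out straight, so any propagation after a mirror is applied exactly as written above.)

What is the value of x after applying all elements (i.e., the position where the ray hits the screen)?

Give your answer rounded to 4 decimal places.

Initial: x=1.0000 theta=-0.1000
After 1 (propagate distance d=10): x=0.0000 theta=-0.1000
After 2 (thin lens f=45): x=0.0000 theta=-0.1000
After 3 (propagate distance d=18): x=-1.8000 theta=-0.1000
After 4 (thin lens f=17): x=-1.8000 theta=1/170 (≈0.0059)
After 5 (propagate distance d=40 (to screen)): x=-133/85 (≈-1.5647) theta=1/170 (≈0.0059)
Rounded to 4 decimal places: x = -1.5647

Answer: -1.5647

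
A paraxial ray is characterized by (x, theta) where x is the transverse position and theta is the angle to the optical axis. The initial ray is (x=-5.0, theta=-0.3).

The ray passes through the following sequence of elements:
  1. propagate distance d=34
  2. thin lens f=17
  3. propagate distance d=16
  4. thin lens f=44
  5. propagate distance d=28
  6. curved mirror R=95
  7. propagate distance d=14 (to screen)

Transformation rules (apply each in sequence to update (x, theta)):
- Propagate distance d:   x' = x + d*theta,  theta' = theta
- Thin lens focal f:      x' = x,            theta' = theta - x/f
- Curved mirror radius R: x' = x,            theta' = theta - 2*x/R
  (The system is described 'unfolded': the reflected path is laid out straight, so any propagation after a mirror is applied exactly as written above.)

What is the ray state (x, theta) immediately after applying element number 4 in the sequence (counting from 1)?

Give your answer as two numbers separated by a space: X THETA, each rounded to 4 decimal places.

Initial: x=-5.0000 theta=-0.3000
After 1 (propagate distance d=34): x=-15.2000 theta=-0.3000
After 2 (thin lens f=17): x=-15.2000 theta=101/170 (≈0.5941)
After 3 (propagate distance d=16): x=-484/85 (≈-5.6941) theta=101/170 (≈0.5941)
After 4 (thin lens f=44): x=-484/85 (≈-5.6941) theta=123/170 (≈0.7235)
Rounded to 4 decimal places: x = -5.6941, theta = 0.7235

Answer: -5.6941 0.7235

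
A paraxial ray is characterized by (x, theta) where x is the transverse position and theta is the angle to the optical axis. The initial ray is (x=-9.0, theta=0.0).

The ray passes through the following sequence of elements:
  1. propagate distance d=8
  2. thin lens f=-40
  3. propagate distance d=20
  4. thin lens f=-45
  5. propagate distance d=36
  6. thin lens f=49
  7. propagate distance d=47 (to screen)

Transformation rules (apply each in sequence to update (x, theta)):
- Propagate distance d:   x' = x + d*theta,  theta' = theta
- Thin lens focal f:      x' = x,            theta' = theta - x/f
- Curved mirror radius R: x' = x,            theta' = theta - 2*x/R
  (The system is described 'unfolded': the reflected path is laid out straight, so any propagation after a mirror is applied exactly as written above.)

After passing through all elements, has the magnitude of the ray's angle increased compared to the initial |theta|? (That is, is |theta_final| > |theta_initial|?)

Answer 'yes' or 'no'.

Initial: x=-9.0000 theta=0.0000
After 1 (propagate distance d=8): x=-9.0000 theta=0.0000
After 2 (thin lens f=-40): x=-9.0000 theta=-0.2250
After 3 (propagate distance d=20): x=-13.5000 theta=-0.2250
After 4 (thin lens f=-45): x=-13.5000 theta=-0.5250
After 5 (propagate distance d=36): x=-32.4000 theta=-0.5250
After 6 (thin lens f=49): x=-32.4000 theta=267/1960 (≈0.1362)
After 7 (propagate distance d=47 (to screen)): x=-10191/392 (≈-25.9974) theta=267/1960 (≈0.1362)
|theta_initial|=0.0000 |theta_final|=267/1960 (≈0.1362) -> increased

Answer: yes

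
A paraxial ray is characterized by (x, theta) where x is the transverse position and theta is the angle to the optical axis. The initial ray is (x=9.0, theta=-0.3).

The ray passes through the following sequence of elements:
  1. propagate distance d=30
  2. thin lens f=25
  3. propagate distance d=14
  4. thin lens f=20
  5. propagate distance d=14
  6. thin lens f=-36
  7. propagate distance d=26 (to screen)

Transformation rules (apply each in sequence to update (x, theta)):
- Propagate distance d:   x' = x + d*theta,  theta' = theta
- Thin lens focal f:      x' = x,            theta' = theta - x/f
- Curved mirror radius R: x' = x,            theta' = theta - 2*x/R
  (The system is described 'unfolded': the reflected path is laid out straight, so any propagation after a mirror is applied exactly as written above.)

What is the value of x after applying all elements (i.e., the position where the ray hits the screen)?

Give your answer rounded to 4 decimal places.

Initial: x=9.0000 theta=-0.3000
After 1 (propagate distance d=30): x=0.0000 theta=-0.3000
After 2 (thin lens f=25): x=0.0000 theta=-0.3000
After 3 (propagate distance d=14): x=-4.2000 theta=-0.3000
After 4 (thin lens f=20): x=-4.2000 theta=-0.0900
After 5 (propagate distance d=14): x=-5.4600 theta=-0.0900
After 6 (thin lens f=-36): x=-5.4600 theta=-29/120 (≈-0.2417)
After 7 (propagate distance d=26 (to screen)): x=-3523/300 (≈-11.7433) theta=-29/120 (≈-0.2417)
Rounded to 4 decimal places: x = -11.7433

Answer: -11.7433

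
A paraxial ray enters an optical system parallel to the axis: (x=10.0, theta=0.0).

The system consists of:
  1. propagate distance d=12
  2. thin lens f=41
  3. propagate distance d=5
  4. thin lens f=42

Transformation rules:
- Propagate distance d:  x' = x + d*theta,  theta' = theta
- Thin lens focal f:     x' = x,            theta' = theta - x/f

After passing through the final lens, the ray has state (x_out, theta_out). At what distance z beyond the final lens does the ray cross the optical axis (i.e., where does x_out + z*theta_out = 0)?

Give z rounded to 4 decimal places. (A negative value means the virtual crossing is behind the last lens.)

Initial: x=10.0000 theta=0.0000
After 1 (propagate distance d=12): x=10.0000 theta=0.0000
After 2 (thin lens f=41): x=10.0000 theta=-10/41 (≈-0.2439)
After 3 (propagate distance d=5): x=360/41 (≈8.7805) theta=-10/41 (≈-0.2439)
After 4 (thin lens f=42): x=360/41 (≈8.7805) theta=-130/287 (≈-0.4530)
z_focus = -x_out/theta_out = -(360/41)/(-130/287) = 252/13 ≈ 19.3846
Rounded to 4 decimal places: z = 19.3846

Answer: 19.3846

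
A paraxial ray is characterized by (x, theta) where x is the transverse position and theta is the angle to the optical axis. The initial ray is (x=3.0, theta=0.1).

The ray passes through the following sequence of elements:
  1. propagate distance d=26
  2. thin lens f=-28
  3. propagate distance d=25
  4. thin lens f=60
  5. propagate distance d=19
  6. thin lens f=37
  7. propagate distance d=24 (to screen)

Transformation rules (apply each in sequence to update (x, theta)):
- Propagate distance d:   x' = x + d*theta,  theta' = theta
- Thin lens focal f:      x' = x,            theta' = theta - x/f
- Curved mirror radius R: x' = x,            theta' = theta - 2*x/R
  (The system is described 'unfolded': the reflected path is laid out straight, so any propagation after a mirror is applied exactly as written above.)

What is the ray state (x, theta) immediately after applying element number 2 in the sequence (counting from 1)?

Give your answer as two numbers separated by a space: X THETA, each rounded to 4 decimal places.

Answer: 5.6000 0.3000

Derivation:
Initial: x=3.0000 theta=0.1000
After 1 (propagate distance d=26): x=5.6000 theta=0.1000
After 2 (thin lens f=-28): x=5.6000 theta=0.3000
Rounded to 4 decimal places: x = 5.6000, theta = 0.3000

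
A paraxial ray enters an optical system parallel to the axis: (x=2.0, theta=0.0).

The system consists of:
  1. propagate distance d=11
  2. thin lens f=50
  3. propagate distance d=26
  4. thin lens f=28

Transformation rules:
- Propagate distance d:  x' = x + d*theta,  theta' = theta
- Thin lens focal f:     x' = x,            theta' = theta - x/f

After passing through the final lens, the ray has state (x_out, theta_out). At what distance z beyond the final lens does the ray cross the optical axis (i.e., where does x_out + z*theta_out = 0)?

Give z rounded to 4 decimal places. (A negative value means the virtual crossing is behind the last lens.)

Initial: x=2.0000 theta=0.0000
After 1 (propagate distance d=11): x=2.0000 theta=0.0000
After 2 (thin lens f=50): x=2.0000 theta=-0.0400
After 3 (propagate distance d=26): x=0.9600 theta=-0.0400
After 4 (thin lens f=28): x=0.9600 theta=-13/175 (≈-0.0743)
z_focus = -x_out/theta_out = -(0.9600)/(-13/175) = 168/13 ≈ 12.9231
Rounded to 4 decimal places: z = 12.9231

Answer: 12.9231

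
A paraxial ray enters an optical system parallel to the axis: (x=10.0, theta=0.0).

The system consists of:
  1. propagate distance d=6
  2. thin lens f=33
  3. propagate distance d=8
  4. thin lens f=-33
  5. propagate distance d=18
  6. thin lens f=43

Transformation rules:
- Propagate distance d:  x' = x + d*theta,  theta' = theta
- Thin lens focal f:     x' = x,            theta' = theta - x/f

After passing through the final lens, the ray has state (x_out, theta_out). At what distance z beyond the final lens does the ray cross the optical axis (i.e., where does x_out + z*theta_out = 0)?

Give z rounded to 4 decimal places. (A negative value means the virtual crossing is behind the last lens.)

Initial: x=10.0000 theta=0.0000
After 1 (propagate distance d=6): x=10.0000 theta=0.0000
After 2 (thin lens f=33): x=10.0000 theta=-10/33 (≈-0.3030)
After 3 (propagate distance d=8): x=250/33 (≈7.5758) theta=-10/33 (≈-0.3030)
After 4 (thin lens f=-33): x=250/33 (≈7.5758) theta=-80/1089 (≈-0.0735)
After 5 (propagate distance d=18): x=2270/363 (≈6.2534) theta=-80/1089 (≈-0.0735)
After 6 (thin lens f=43): x=2270/363 (≈6.2534) theta=-10250/46827 (≈-0.2189)
z_focus = -x_out/theta_out = -(2270/363)/(-10250/46827) = 29283/1025 ≈ 28.5688
Rounded to 4 decimal places: z = 28.5688

Answer: 28.5688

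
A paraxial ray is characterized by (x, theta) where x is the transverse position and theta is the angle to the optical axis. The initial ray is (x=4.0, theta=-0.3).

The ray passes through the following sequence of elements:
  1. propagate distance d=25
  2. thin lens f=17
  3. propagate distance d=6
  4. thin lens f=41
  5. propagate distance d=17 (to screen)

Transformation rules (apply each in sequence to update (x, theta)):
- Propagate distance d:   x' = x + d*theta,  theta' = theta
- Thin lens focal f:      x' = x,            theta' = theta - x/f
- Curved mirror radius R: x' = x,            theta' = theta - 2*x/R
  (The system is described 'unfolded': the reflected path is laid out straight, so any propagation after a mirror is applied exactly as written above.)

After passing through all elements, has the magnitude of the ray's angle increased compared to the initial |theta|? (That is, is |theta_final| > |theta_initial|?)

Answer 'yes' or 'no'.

Initial: x=4.0000 theta=-0.3000
After 1 (propagate distance d=25): x=-3.5000 theta=-0.3000
After 2 (thin lens f=17): x=-3.5000 theta=-8/85 (≈-0.0941)
After 3 (propagate distance d=6): x=-691/170 (≈-4.0647) theta=-8/85 (≈-0.0941)
After 4 (thin lens f=41): x=-691/170 (≈-4.0647) theta=7/1394 (≈0.0050)
After 5 (propagate distance d=17 (to screen)): x=-13868/3485 (≈-3.9793) theta=7/1394 (≈0.0050)
|theta_initial|=0.3000 |theta_final|=7/1394 (≈0.0050) -> not increased

Answer: no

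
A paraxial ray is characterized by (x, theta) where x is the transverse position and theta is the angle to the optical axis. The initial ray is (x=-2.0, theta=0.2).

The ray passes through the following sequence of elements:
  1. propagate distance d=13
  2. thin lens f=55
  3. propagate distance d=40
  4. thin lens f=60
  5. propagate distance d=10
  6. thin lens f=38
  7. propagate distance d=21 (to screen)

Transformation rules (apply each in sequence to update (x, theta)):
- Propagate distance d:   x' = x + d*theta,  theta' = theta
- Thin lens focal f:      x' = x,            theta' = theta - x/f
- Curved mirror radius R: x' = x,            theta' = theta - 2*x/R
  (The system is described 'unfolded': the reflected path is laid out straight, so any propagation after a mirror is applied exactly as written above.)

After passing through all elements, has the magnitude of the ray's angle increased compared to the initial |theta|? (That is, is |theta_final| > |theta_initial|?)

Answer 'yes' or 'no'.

Initial: x=-2.0000 theta=0.2000
After 1 (propagate distance d=13): x=0.6000 theta=0.2000
After 2 (thin lens f=55): x=0.6000 theta=52/275 (≈0.1891)
After 3 (propagate distance d=40): x=449/55 (≈8.1636) theta=52/275 (≈0.1891)
After 4 (thin lens f=60): x=449/55 (≈8.1636) theta=7/132 (≈0.0530)
After 5 (propagate distance d=10): x=2869/330 (≈8.6939) theta=7/132 (≈0.0530)
After 6 (thin lens f=38): x=2869/330 (≈8.6939) theta=-29/165 (≈-0.1758)
After 7 (propagate distance d=21 (to screen)): x=1651/330 (≈5.0030) theta=-29/165 (≈-0.1758)
|theta_initial|=0.2000 |theta_final|=29/165 (≈0.1758) -> not increased

Answer: no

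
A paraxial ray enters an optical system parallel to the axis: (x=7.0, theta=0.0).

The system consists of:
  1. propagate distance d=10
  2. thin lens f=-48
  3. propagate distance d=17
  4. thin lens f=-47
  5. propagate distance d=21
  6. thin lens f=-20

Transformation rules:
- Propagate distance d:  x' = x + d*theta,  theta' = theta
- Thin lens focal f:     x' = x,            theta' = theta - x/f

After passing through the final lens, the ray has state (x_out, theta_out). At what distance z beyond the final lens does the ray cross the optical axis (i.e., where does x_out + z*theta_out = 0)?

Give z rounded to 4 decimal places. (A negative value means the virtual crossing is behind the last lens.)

Answer: -14.1415

Derivation:
Initial: x=7.0000 theta=0.0000
After 1 (propagate distance d=10): x=7.0000 theta=0.0000
After 2 (thin lens f=-48): x=7.0000 theta=7/48 (≈0.1458)
After 3 (propagate distance d=17): x=455/48 (≈9.4792) theta=7/48 (≈0.1458)
After 4 (thin lens f=-47): x=455/48 (≈9.4792) theta=49/141 (≈0.3475)
After 5 (propagate distance d=21): x=37849/2256 (≈16.7770) theta=49/141 (≈0.3475)
After 6 (thin lens f=-20): x=37849/2256 (≈16.7770) theta=17843/15040 (≈1.1864)
z_focus = -x_out/theta_out = -(37849/2256)/(17843/15040) = -108140/7647 ≈ -14.1415
Rounded to 4 decimal places: z = -14.1415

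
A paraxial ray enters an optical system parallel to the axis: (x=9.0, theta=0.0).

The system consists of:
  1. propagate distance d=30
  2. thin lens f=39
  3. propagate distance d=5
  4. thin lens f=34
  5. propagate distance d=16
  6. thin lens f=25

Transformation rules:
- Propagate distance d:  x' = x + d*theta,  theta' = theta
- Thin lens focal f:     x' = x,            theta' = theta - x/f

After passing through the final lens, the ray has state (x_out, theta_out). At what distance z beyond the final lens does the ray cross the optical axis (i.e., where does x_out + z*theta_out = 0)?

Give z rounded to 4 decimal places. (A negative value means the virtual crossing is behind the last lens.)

Answer: 0.9615

Derivation:
Initial: x=9.0000 theta=0.0000
After 1 (propagate distance d=30): x=9.0000 theta=0.0000
After 2 (thin lens f=39): x=9.0000 theta=-3/13 (≈-0.2308)
After 3 (propagate distance d=5): x=102/13 (≈7.8462) theta=-3/13 (≈-0.2308)
After 4 (thin lens f=34): x=102/13 (≈7.8462) theta=-6/13 (≈-0.4615)
After 5 (propagate distance d=16): x=6/13 (≈0.4615) theta=-6/13 (≈-0.4615)
After 6 (thin lens f=25): x=6/13 (≈0.4615) theta=-0.4800
z_focus = -x_out/theta_out = -(6/13)/(-0.4800) = 25/26 ≈ 0.9615
Rounded to 4 decimal places: z = 0.9615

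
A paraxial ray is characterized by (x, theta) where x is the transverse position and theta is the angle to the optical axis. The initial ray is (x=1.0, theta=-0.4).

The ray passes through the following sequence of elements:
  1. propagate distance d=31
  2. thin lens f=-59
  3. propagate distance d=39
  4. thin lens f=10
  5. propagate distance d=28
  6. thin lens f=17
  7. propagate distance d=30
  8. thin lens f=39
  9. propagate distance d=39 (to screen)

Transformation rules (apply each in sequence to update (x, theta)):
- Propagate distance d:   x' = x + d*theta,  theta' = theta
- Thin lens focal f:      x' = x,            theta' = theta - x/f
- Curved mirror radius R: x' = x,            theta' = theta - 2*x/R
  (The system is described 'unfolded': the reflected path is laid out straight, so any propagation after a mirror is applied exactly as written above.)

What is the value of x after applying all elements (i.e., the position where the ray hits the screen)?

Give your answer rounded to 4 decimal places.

Answer: 7.0472

Derivation:
Initial: x=1.0000 theta=-0.4000
After 1 (propagate distance d=31): x=-11.4000 theta=-0.4000
After 2 (thin lens f=-59): x=-11.4000 theta=-35/59 (≈-0.5932)
After 3 (propagate distance d=39): x=-10188/295 (≈-34.5356) theta=-35/59 (≈-0.5932)
After 4 (thin lens f=10): x=-10188/295 (≈-34.5356) theta=4219/1475 (≈2.8603)
After 5 (propagate distance d=28): x=67192/1475 (≈45.5539) theta=4219/1475 (≈2.8603)
After 6 (thin lens f=17): x=67192/1475 (≈45.5539) theta=4531/25075 (≈0.1807)
After 7 (propagate distance d=30): x=1278194/25075 (≈50.9748) theta=4531/25075 (≈0.1807)
After 8 (thin lens f=39): x=1278194/25075 (≈50.9748) theta=-220297/195585 (≈-1.1263)
After 9 (propagate distance d=39 (to screen)): x=176709/25075 (≈7.0472) theta=-220297/195585 (≈-1.1263)
Rounded to 4 decimal places: x = 7.0472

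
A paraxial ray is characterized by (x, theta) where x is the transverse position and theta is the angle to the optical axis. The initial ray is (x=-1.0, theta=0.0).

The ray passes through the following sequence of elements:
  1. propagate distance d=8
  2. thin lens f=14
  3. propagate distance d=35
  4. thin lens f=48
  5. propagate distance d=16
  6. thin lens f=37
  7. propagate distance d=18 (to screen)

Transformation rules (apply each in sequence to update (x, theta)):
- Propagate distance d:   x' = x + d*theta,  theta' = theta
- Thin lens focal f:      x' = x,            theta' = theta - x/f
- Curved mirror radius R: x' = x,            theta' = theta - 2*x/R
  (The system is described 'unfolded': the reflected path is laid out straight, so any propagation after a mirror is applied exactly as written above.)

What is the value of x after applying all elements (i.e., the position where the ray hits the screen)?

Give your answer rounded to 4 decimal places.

Initial: x=-1.0000 theta=0.0000
After 1 (propagate distance d=8): x=-1.0000 theta=0.0000
After 2 (thin lens f=14): x=-1.0000 theta=1/14 (≈0.0714)
After 3 (propagate distance d=35): x=1.5000 theta=1/14 (≈0.0714)
After 4 (thin lens f=48): x=1.5000 theta=9/224 (≈0.0402)
After 5 (propagate distance d=16): x=15/7 (≈2.1429) theta=9/224 (≈0.0402)
After 6 (thin lens f=37): x=15/7 (≈2.1429) theta=-21/1184 (≈-0.0177)
After 7 (propagate distance d=18 (to screen)): x=7557/4144 (≈1.8236) theta=-21/1184 (≈-0.0177)
Rounded to 4 decimal places: x = 1.8236

Answer: 1.8236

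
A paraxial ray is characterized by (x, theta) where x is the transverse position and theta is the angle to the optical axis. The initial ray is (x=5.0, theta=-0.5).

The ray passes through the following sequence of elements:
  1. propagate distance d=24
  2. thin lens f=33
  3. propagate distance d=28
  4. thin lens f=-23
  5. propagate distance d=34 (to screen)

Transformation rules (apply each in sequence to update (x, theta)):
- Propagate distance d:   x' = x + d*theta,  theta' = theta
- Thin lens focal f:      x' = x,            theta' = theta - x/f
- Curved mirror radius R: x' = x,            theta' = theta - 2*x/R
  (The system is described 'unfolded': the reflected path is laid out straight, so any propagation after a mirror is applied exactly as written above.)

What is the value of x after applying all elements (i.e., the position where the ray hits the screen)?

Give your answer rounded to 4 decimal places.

Initial: x=5.0000 theta=-0.5000
After 1 (propagate distance d=24): x=-7.0000 theta=-0.5000
After 2 (thin lens f=33): x=-7.0000 theta=-19/66 (≈-0.2879)
After 3 (propagate distance d=28): x=-497/33 (≈-15.0606) theta=-19/66 (≈-0.2879)
After 4 (thin lens f=-23): x=-497/33 (≈-15.0606) theta=-477/506 (≈-0.9427)
After 5 (propagate distance d=34 (to screen)): x=-35758/759 (≈-47.1120) theta=-477/506 (≈-0.9427)
Rounded to 4 decimal places: x = -47.1120

Answer: -47.1120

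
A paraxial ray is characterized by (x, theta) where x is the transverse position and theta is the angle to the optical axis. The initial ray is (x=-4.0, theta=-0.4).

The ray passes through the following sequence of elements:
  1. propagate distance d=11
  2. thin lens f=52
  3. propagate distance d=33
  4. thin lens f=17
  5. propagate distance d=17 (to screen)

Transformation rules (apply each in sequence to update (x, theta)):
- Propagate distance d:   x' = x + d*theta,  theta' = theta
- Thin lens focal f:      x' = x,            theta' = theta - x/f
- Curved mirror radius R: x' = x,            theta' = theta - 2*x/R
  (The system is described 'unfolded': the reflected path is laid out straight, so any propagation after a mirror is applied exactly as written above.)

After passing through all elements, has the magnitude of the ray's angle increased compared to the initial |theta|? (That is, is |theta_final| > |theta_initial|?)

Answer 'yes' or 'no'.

Answer: yes

Derivation:
Initial: x=-4.0000 theta=-0.4000
After 1 (propagate distance d=11): x=-8.4000 theta=-0.4000
After 2 (thin lens f=52): x=-8.4000 theta=-31/130 (≈-0.2385)
After 3 (propagate distance d=33): x=-423/26 (≈-16.2692) theta=-31/130 (≈-0.2385)
After 4 (thin lens f=17): x=-423/26 (≈-16.2692) theta=794/1105 (≈0.7186)
After 5 (propagate distance d=17 (to screen)): x=-527/130 (≈-4.0538) theta=794/1105 (≈0.7186)
|theta_initial|=0.4000 |theta_final|=794/1105 (≈0.7186) -> increased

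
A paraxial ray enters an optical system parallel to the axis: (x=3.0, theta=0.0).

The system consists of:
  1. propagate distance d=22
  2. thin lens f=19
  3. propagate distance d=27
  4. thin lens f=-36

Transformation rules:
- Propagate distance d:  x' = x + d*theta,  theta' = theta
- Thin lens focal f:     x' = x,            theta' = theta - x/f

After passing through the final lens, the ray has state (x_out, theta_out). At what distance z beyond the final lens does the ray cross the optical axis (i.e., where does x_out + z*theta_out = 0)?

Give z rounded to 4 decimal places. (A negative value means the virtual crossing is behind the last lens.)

Answer: -6.5455

Derivation:
Initial: x=3.0000 theta=0.0000
After 1 (propagate distance d=22): x=3.0000 theta=0.0000
After 2 (thin lens f=19): x=3.0000 theta=-3/19 (≈-0.1579)
After 3 (propagate distance d=27): x=-24/19 (≈-1.2632) theta=-3/19 (≈-0.1579)
After 4 (thin lens f=-36): x=-24/19 (≈-1.2632) theta=-11/57 (≈-0.1930)
z_focus = -x_out/theta_out = -(-24/19)/(-11/57) = -72/11 ≈ -6.5455
Rounded to 4 decimal places: z = -6.5455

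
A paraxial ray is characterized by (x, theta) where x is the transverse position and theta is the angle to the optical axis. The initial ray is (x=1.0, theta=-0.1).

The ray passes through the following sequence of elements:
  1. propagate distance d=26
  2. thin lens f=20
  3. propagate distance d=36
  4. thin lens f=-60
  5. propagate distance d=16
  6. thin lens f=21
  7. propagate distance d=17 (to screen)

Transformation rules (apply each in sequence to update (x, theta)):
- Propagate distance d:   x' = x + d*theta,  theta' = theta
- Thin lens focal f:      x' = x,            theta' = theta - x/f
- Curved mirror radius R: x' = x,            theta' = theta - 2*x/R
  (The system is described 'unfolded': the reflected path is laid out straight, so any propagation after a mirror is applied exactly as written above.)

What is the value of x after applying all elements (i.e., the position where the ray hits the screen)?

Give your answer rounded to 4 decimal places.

Initial: x=1.0000 theta=-0.1000
After 1 (propagate distance d=26): x=-1.6000 theta=-0.1000
After 2 (thin lens f=20): x=-1.6000 theta=-0.0200
After 3 (propagate distance d=36): x=-2.3200 theta=-0.0200
After 4 (thin lens f=-60): x=-2.3200 theta=-22/375 (≈-0.0587)
After 5 (propagate distance d=16): x=-1222/375 (≈-3.2587) theta=-22/375 (≈-0.0587)
After 6 (thin lens f=21): x=-1222/375 (≈-3.2587) theta=152/1575 (≈0.0965)
After 7 (propagate distance d=17 (to screen)): x=-12742/7875 (≈-1.6180) theta=152/1575 (≈0.0965)
Rounded to 4 decimal places: x = -1.6180

Answer: -1.6180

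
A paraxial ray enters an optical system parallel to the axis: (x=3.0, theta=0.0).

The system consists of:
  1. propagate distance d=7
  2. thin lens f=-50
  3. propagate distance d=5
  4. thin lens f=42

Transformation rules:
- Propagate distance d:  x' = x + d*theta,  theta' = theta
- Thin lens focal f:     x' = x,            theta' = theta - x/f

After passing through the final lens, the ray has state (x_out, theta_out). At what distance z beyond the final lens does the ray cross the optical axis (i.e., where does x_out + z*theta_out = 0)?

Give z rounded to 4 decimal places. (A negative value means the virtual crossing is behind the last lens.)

Answer: 177.6923

Derivation:
Initial: x=3.0000 theta=0.0000
After 1 (propagate distance d=7): x=3.0000 theta=0.0000
After 2 (thin lens f=-50): x=3.0000 theta=0.0600
After 3 (propagate distance d=5): x=3.3000 theta=0.0600
After 4 (thin lens f=42): x=3.3000 theta=-13/700 (≈-0.0186)
z_focus = -x_out/theta_out = -(3.3000)/(-13/700) = 2310/13 ≈ 177.6923
Rounded to 4 decimal places: z = 177.6923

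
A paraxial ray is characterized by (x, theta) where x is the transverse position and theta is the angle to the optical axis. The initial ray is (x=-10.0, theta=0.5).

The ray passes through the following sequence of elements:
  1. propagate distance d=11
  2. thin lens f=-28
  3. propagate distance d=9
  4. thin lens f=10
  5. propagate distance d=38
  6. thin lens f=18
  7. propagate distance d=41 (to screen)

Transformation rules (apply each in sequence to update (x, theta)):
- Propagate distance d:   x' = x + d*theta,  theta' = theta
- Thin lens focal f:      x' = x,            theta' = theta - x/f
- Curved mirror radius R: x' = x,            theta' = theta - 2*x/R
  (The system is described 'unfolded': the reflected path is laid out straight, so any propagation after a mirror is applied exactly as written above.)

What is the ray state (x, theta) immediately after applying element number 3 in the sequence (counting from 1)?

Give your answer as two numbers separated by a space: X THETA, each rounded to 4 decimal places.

Initial: x=-10.0000 theta=0.5000
After 1 (propagate distance d=11): x=-4.5000 theta=0.5000
After 2 (thin lens f=-28): x=-4.5000 theta=19/56 (≈0.3393)
After 3 (propagate distance d=9): x=-81/56 (≈-1.4464) theta=19/56 (≈0.3393)
Rounded to 4 decimal places: x = -1.4464, theta = 0.3393

Answer: -1.4464 0.3393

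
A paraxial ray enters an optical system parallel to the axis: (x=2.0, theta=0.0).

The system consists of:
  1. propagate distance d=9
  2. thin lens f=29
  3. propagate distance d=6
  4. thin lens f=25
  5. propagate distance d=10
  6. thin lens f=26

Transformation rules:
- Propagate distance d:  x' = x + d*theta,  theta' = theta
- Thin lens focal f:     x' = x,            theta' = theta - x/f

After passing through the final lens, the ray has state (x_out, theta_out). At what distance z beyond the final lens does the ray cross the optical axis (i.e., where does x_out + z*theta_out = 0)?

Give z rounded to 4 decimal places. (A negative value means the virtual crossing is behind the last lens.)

Initial: x=2.0000 theta=0.0000
After 1 (propagate distance d=9): x=2.0000 theta=0.0000
After 2 (thin lens f=29): x=2.0000 theta=-2/29 (≈-0.0690)
After 3 (propagate distance d=6): x=46/29 (≈1.5862) theta=-2/29 (≈-0.0690)
After 4 (thin lens f=25): x=46/29 (≈1.5862) theta=-96/725 (≈-0.1324)
After 5 (propagate distance d=10): x=38/145 (≈0.2621) theta=-96/725 (≈-0.1324)
After 6 (thin lens f=26): x=38/145 (≈0.2621) theta=-1343/9425 (≈-0.1425)
z_focus = -x_out/theta_out = -(38/145)/(-1343/9425) = 2470/1343 ≈ 1.8392
Rounded to 4 decimal places: z = 1.8392

Answer: 1.8392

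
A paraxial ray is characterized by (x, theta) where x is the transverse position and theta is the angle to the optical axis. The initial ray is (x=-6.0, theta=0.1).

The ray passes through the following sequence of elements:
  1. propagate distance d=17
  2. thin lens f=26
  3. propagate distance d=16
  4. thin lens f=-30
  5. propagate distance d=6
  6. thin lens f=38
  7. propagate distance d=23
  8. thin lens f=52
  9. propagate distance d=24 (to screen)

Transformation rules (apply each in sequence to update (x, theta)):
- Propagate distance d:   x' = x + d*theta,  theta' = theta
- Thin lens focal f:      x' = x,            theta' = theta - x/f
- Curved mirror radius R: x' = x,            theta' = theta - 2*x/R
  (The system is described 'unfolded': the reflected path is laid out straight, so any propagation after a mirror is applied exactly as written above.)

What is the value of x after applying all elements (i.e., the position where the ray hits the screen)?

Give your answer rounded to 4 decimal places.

Answer: 8.9505

Derivation:
Initial: x=-6.0000 theta=0.1000
After 1 (propagate distance d=17): x=-4.3000 theta=0.1000
After 2 (thin lens f=26): x=-4.3000 theta=69/260 (≈0.2654)
After 3 (propagate distance d=16): x=-7/130 (≈-0.0538) theta=69/260 (≈0.2654)
After 4 (thin lens f=-30): x=-7/130 (≈-0.0538) theta=257/975 (≈0.2636)
After 5 (propagate distance d=6): x=993/650 (≈1.5277) theta=257/975 (≈0.2636)
After 6 (thin lens f=38): x=993/650 (≈1.5277) theta=16553/74100 (≈0.2234)
After 7 (propagate distance d=23): x=493921/74100 (≈6.6656) theta=16553/74100 (≈0.2234)
After 8 (thin lens f=52): x=493921/74100 (≈6.6656) theta=73367/770640 (≈0.0952)
After 9 (propagate distance d=24 (to screen)): x=8621983/963300 (≈8.9505) theta=73367/770640 (≈0.0952)
Rounded to 4 decimal places: x = 8.9505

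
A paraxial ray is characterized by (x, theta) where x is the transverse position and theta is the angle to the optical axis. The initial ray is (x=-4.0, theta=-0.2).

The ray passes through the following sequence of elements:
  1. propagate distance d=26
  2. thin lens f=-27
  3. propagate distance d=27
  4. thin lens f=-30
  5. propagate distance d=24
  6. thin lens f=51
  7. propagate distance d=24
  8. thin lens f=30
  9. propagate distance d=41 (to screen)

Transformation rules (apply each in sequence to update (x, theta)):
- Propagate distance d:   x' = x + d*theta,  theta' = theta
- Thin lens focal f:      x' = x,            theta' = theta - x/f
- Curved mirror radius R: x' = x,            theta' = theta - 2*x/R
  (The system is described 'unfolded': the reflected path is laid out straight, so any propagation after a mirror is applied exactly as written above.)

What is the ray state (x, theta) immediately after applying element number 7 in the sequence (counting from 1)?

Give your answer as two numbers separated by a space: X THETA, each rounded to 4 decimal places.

Answer: -61.5684 -0.2396

Derivation:
Initial: x=-4.0000 theta=-0.2000
After 1 (propagate distance d=26): x=-9.2000 theta=-0.2000
After 2 (thin lens f=-27): x=-9.2000 theta=-73/135 (≈-0.5407)
After 3 (propagate distance d=27): x=-23.8000 theta=-73/135 (≈-0.5407)
After 4 (thin lens f=-30): x=-23.8000 theta=-1801/1350 (≈-1.3341)
After 5 (propagate distance d=24): x=-12559/225 (≈-55.8178) theta=-1801/1350 (≈-1.3341)
After 6 (thin lens f=51): x=-12559/225 (≈-55.8178) theta=-611/2550 (≈-0.2396)
After 7 (propagate distance d=24): x=-235499/3825 (≈-61.5684) theta=-611/2550 (≈-0.2396)
Rounded to 4 decimal places: x = -61.5684, theta = -0.2396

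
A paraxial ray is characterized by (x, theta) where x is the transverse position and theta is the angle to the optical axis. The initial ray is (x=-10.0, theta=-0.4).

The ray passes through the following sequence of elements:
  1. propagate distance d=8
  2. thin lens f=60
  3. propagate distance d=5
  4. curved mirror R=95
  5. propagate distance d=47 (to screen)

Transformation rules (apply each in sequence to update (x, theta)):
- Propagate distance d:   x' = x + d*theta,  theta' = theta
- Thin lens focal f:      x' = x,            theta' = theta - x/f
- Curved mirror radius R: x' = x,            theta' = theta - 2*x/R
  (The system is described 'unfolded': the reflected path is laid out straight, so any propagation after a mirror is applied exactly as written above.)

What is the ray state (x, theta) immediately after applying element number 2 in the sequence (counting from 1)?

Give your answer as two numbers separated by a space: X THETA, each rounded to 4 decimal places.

Initial: x=-10.0000 theta=-0.4000
After 1 (propagate distance d=8): x=-13.2000 theta=-0.4000
After 2 (thin lens f=60): x=-13.2000 theta=-0.1800
Rounded to 4 decimal places: x = -13.2000, theta = -0.1800

Answer: -13.2000 -0.1800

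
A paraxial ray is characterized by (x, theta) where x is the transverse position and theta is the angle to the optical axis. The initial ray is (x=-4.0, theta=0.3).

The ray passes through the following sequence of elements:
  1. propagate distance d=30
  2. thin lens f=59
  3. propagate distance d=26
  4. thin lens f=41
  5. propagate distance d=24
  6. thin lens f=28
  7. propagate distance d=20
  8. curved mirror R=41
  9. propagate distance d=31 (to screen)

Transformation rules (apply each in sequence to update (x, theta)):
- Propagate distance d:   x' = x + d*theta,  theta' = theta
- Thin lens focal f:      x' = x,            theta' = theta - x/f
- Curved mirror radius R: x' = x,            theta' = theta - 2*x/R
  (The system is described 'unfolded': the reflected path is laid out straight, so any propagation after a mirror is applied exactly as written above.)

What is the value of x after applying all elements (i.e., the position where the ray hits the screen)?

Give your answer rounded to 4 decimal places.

Answer: -12.8797

Derivation:
Initial: x=-4.0000 theta=0.3000
After 1 (propagate distance d=30): x=5.0000 theta=0.3000
After 2 (thin lens f=59): x=5.0000 theta=127/590 (≈0.2153)
After 3 (propagate distance d=26): x=3126/295 (≈10.5966) theta=127/590 (≈0.2153)
After 4 (thin lens f=41): x=3126/295 (≈10.5966) theta=-209/4838 (≈-0.0432)
After 5 (propagate distance d=24): x=115626/12095 (≈9.5598) theta=-209/4838 (≈-0.0432)
After 6 (thin lens f=28): x=115626/12095 (≈9.5598) theta=-4652/12095 (≈-0.3846)
After 7 (propagate distance d=20): x=22586/12095 (≈1.8674) theta=-4652/12095 (≈-0.3846)
After 8 (curved mirror R=41): x=22586/12095 (≈1.8674) theta=-235904/495895 (≈-0.4757)
After 9 (propagate distance d=31 (to screen)): x=-6386998/495895 (≈-12.8797) theta=-235904/495895 (≈-0.4757)
Rounded to 4 decimal places: x = -12.8797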